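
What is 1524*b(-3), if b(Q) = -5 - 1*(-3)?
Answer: -3048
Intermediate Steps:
b(Q) = -2 (b(Q) = -5 + 3 = -2)
1524*b(-3) = 1524*(-2) = -3048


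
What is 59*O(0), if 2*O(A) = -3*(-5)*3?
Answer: 2655/2 ≈ 1327.5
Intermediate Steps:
O(A) = 45/2 (O(A) = (-3*(-5)*3)/2 = (15*3)/2 = (1/2)*45 = 45/2)
59*O(0) = 59*(45/2) = 2655/2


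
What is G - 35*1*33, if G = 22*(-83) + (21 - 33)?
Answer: -2993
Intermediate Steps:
G = -1838 (G = -1826 - 12 = -1838)
G - 35*1*33 = -1838 - 35*1*33 = -1838 - 35*33 = -1838 - 1*1155 = -1838 - 1155 = -2993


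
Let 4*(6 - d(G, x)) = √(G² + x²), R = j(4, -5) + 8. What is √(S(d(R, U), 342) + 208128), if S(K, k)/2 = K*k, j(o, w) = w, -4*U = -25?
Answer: √(848928 - 171*√769)/2 ≈ 459.40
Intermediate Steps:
U = 25/4 (U = -¼*(-25) = 25/4 ≈ 6.2500)
R = 3 (R = -5 + 8 = 3)
d(G, x) = 6 - √(G² + x²)/4
S(K, k) = 2*K*k (S(K, k) = 2*(K*k) = 2*K*k)
√(S(d(R, U), 342) + 208128) = √(2*(6 - √(3² + (25/4)²)/4)*342 + 208128) = √(2*(6 - √(9 + 625/16)/4)*342 + 208128) = √(2*(6 - √769/16)*342 + 208128) = √((4104 - 171*√769/4) + 208128) = √(212232 - 171*√769/4)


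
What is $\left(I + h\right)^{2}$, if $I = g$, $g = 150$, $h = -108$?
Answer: $1764$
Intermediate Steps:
$I = 150$
$\left(I + h\right)^{2} = \left(150 - 108\right)^{2} = 42^{2} = 1764$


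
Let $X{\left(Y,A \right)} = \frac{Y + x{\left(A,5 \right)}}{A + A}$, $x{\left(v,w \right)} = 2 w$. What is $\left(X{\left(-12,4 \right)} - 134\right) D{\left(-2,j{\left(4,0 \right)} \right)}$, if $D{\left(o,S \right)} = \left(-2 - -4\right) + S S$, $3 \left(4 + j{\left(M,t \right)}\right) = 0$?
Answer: $- \frac{4833}{2} \approx -2416.5$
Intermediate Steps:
$j{\left(M,t \right)} = -4$ ($j{\left(M,t \right)} = -4 + \frac{1}{3} \cdot 0 = -4 + 0 = -4$)
$X{\left(Y,A \right)} = \frac{10 + Y}{2 A}$ ($X{\left(Y,A \right)} = \frac{Y + 2 \cdot 5}{A + A} = \frac{Y + 10}{2 A} = \left(10 + Y\right) \frac{1}{2 A} = \frac{10 + Y}{2 A}$)
$D{\left(o,S \right)} = 2 + S^{2}$ ($D{\left(o,S \right)} = \left(-2 + 4\right) + S^{2} = 2 + S^{2}$)
$\left(X{\left(-12,4 \right)} - 134\right) D{\left(-2,j{\left(4,0 \right)} \right)} = \left(\frac{10 - 12}{2 \cdot 4} - 134\right) \left(2 + \left(-4\right)^{2}\right) = \left(\frac{1}{2} \cdot \frac{1}{4} \left(-2\right) - 134\right) \left(2 + 16\right) = \left(- \frac{1}{4} - 134\right) 18 = \left(- \frac{537}{4}\right) 18 = - \frac{4833}{2}$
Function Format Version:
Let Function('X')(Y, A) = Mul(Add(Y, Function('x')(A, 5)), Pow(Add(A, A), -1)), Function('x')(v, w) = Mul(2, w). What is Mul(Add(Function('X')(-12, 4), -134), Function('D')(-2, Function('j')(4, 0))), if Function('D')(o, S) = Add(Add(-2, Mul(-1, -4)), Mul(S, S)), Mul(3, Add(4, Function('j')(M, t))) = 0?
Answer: Rational(-4833, 2) ≈ -2416.5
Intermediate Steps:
Function('j')(M, t) = -4 (Function('j')(M, t) = Add(-4, Mul(Rational(1, 3), 0)) = Add(-4, 0) = -4)
Function('X')(Y, A) = Mul(Rational(1, 2), Pow(A, -1), Add(10, Y)) (Function('X')(Y, A) = Mul(Add(Y, Mul(2, 5)), Pow(Add(A, A), -1)) = Mul(Add(Y, 10), Pow(Mul(2, A), -1)) = Mul(Add(10, Y), Mul(Rational(1, 2), Pow(A, -1))) = Mul(Rational(1, 2), Pow(A, -1), Add(10, Y)))
Function('D')(o, S) = Add(2, Pow(S, 2)) (Function('D')(o, S) = Add(Add(-2, 4), Pow(S, 2)) = Add(2, Pow(S, 2)))
Mul(Add(Function('X')(-12, 4), -134), Function('D')(-2, Function('j')(4, 0))) = Mul(Add(Mul(Rational(1, 2), Pow(4, -1), Add(10, -12)), -134), Add(2, Pow(-4, 2))) = Mul(Add(Mul(Rational(1, 2), Rational(1, 4), -2), -134), Add(2, 16)) = Mul(Add(Rational(-1, 4), -134), 18) = Mul(Rational(-537, 4), 18) = Rational(-4833, 2)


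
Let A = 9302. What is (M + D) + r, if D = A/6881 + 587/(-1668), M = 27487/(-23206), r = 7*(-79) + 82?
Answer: -62749308696635/133173525324 ≈ -471.18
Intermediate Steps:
r = -471 (r = -553 + 82 = -471)
M = -27487/23206 (M = 27487*(-1/23206) = -27487/23206 ≈ -1.1845)
D = 11476589/11477508 (D = 9302/6881 + 587/(-1668) = 9302*(1/6881) + 587*(-1/1668) = 9302/6881 - 587/1668 = 11476589/11477508 ≈ 0.99992)
(M + D) + r = (-27487/23206 + 11476589/11477508) - 471 = -24578269031/133173525324 - 471 = -62749308696635/133173525324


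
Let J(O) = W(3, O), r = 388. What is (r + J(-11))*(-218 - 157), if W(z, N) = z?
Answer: -146625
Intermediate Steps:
J(O) = 3
(r + J(-11))*(-218 - 157) = (388 + 3)*(-218 - 157) = 391*(-375) = -146625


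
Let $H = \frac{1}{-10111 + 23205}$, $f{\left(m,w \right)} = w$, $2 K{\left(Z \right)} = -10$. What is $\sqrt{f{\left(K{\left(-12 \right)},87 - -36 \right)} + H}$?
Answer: $\frac{\sqrt{21088711922}}{13094} \approx 11.091$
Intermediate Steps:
$K{\left(Z \right)} = -5$ ($K{\left(Z \right)} = \frac{1}{2} \left(-10\right) = -5$)
$H = \frac{1}{13094} \approx 7.6371 \cdot 10^{-5}$
$\sqrt{f{\left(K{\left(-12 \right)},87 - -36 \right)} + H} = \sqrt{\left(87 - -36\right) + \frac{1}{13094}} = \sqrt{\left(87 + 36\right) + \frac{1}{13094}} = \sqrt{123 + \frac{1}{13094}} = \sqrt{\frac{1610563}{13094}} = \frac{\sqrt{21088711922}}{13094}$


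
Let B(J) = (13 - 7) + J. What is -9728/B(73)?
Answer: -9728/79 ≈ -123.14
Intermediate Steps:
B(J) = 6 + J
-9728/B(73) = -9728/(6 + 73) = -9728/79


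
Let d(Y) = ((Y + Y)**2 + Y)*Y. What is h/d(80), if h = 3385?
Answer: 677/410880 ≈ 0.0016477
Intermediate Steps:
d(Y) = Y*(Y + 4*Y**2) (d(Y) = ((2*Y)**2 + Y)*Y = (4*Y**2 + Y)*Y = (Y + 4*Y**2)*Y = Y*(Y + 4*Y**2))
h/d(80) = 3385/((80**2*(1 + 4*80))) = 3385/((6400*(1 + 320))) = 3385/((6400*321)) = 3385/2054400 = 3385*(1/2054400) = 677/410880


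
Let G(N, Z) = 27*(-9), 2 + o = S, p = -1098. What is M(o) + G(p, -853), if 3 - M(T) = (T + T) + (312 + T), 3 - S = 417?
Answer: 696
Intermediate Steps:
S = -414 (S = 3 - 1*417 = 3 - 417 = -414)
o = -416 (o = -2 - 414 = -416)
G(N, Z) = -243
M(T) = -309 - 3*T (M(T) = 3 - ((T + T) + (312 + T)) = 3 - (2*T + (312 + T)) = 3 - (312 + 3*T) = 3 + (-312 - 3*T) = -309 - 3*T)
M(o) + G(p, -853) = (-309 - 3*(-416)) - 243 = (-309 + 1248) - 243 = 939 - 243 = 696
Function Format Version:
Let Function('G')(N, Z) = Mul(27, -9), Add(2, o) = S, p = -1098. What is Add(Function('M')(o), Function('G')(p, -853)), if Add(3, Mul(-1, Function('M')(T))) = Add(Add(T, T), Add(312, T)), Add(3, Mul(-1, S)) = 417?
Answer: 696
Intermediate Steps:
S = -414 (S = Add(3, Mul(-1, 417)) = Add(3, -417) = -414)
o = -416 (o = Add(-2, -414) = -416)
Function('G')(N, Z) = -243
Function('M')(T) = Add(-309, Mul(-3, T)) (Function('M')(T) = Add(3, Mul(-1, Add(Add(T, T), Add(312, T)))) = Add(3, Mul(-1, Add(Mul(2, T), Add(312, T)))) = Add(3, Mul(-1, Add(312, Mul(3, T)))) = Add(3, Add(-312, Mul(-3, T))) = Add(-309, Mul(-3, T)))
Add(Function('M')(o), Function('G')(p, -853)) = Add(Add(-309, Mul(-3, -416)), -243) = Add(Add(-309, 1248), -243) = Add(939, -243) = 696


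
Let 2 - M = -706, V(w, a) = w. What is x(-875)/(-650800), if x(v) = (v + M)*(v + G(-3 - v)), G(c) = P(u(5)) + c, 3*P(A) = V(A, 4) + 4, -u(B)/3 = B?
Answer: -167/97620 ≈ -0.0017107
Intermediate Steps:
u(B) = -3*B
P(A) = 4/3 + A/3 (P(A) = (A + 4)/3 = (4 + A)/3 = 4/3 + A/3)
M = 708 (M = 2 - 1*(-706) = 2 + 706 = 708)
G(c) = -11/3 + c (G(c) = (4/3 + (-3*5)/3) + c = (4/3 + (1/3)*(-15)) + c = (4/3 - 5) + c = -11/3 + c)
x(v) = -4720 - 20*v/3 (x(v) = (v + 708)*(v + (-11/3 + (-3 - v))) = (708 + v)*(v + (-20/3 - v)) = (708 + v)*(-20/3) = -4720 - 20*v/3)
x(-875)/(-650800) = (-4720 - 20/3*(-875))/(-650800) = (-4720 + 17500/3)*(-1/650800) = (3340/3)*(-1/650800) = -167/97620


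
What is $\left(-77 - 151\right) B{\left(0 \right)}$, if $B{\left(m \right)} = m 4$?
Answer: $0$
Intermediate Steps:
$B{\left(m \right)} = 4 m$
$\left(-77 - 151\right) B{\left(0 \right)} = \left(-77 - 151\right) 4 \cdot 0 = \left(-228\right) 0 = 0$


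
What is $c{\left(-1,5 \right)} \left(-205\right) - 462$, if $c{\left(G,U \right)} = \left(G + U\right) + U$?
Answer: $-2307$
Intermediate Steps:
$c{\left(G,U \right)} = G + 2 U$
$c{\left(-1,5 \right)} \left(-205\right) - 462 = \left(-1 + 2 \cdot 5\right) \left(-205\right) - 462 = \left(-1 + 10\right) \left(-205\right) - 462 = 9 \left(-205\right) - 462 = -1845 - 462 = -2307$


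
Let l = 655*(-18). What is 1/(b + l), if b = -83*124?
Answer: -1/22082 ≈ -4.5286e-5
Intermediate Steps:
b = -10292
l = -11790
1/(b + l) = 1/(-10292 - 11790) = 1/(-22082) = -1/22082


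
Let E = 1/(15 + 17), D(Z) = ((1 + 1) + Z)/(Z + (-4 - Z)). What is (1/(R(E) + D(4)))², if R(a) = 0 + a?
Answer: 1024/2209 ≈ 0.46356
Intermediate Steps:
D(Z) = -½ - Z/4 (D(Z) = (2 + Z)/(-4) = (2 + Z)*(-¼) = -½ - Z/4)
E = 1/32 ≈ 0.031250
R(a) = a
(1/(R(E) + D(4)))² = (1/(1/32 + (-½ - ¼*4)))² = (1/(1/32 + (-½ - 1)))² = (1/(1/32 - 3/2))² = (1/(-47/32))² = (-32/47)² = 1024/2209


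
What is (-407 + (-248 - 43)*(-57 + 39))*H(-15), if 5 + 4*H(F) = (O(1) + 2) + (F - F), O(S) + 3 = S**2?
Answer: -24155/4 ≈ -6038.8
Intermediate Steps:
O(S) = -3 + S**2
H(F) = -5/4 (H(F) = -5/4 + (((-3 + 1**2) + 2) + (F - F))/4 = -5/4 + (((-3 + 1) + 2) + 0)/4 = -5/4 + ((-2 + 2) + 0)/4 = -5/4 + (0 + 0)/4 = -5/4 + (1/4)*0 = -5/4 + 0 = -5/4)
(-407 + (-248 - 43)*(-57 + 39))*H(-15) = (-407 + (-248 - 43)*(-57 + 39))*(-5/4) = (-407 - 291*(-18))*(-5/4) = (-407 + 5238)*(-5/4) = 4831*(-5/4) = -24155/4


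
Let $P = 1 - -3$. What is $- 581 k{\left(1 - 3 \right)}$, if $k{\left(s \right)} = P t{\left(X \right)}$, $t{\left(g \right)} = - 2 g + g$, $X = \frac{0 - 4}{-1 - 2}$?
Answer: $\frac{9296}{3} \approx 3098.7$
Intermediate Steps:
$P = 4$ ($P = 1 + 3 = 4$)
$X = \frac{4}{3}$ ($X = - \frac{4}{-3} = \left(-4\right) \left(- \frac{1}{3}\right) = \frac{4}{3} \approx 1.3333$)
$t{\left(g \right)} = - g$
$k{\left(s \right)} = - \frac{16}{3}$ ($k{\left(s \right)} = 4 \left(\left(-1\right) \frac{4}{3}\right) = 4 \left(- \frac{4}{3}\right) = - \frac{16}{3}$)
$- 581 k{\left(1 - 3 \right)} = \left(-581\right) \left(- \frac{16}{3}\right) = \frac{9296}{3}$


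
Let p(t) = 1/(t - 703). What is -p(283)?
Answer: 1/420 ≈ 0.0023810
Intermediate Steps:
p(t) = 1/(-703 + t)
-p(283) = -1/(-703 + 283) = -1/(-420) = -1*(-1/420) = 1/420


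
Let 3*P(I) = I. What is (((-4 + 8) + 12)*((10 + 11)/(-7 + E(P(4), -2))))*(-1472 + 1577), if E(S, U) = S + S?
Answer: -105840/13 ≈ -8141.5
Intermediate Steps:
P(I) = I/3
E(S, U) = 2*S
(((-4 + 8) + 12)*((10 + 11)/(-7 + E(P(4), -2))))*(-1472 + 1577) = (((-4 + 8) + 12)*((10 + 11)/(-7 + 2*((1/3)*4))))*(-1472 + 1577) = ((4 + 12)*(21/(-7 + 2*(4/3))))*105 = (16*(21/(-7 + 8/3)))*105 = (16*(21/(-13/3)))*105 = (16*(21*(-3/13)))*105 = (16*(-63/13))*105 = -1008/13*105 = -105840/13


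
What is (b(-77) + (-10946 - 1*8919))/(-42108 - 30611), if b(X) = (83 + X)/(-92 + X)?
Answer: 3357191/12289511 ≈ 0.27318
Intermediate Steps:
b(X) = (83 + X)/(-92 + X)
(b(-77) + (-10946 - 1*8919))/(-42108 - 30611) = ((83 - 77)/(-92 - 77) + (-10946 - 1*8919))/(-42108 - 30611) = (6/(-169) + (-10946 - 8919))/(-72719) = (-1/169*6 - 19865)*(-1/72719) = (-6/169 - 19865)*(-1/72719) = -3357191/169*(-1/72719) = 3357191/12289511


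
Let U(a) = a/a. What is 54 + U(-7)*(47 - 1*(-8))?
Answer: 109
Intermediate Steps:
U(a) = 1
54 + U(-7)*(47 - 1*(-8)) = 54 + 1*(47 - 1*(-8)) = 54 + 1*(47 + 8) = 54 + 1*55 = 54 + 55 = 109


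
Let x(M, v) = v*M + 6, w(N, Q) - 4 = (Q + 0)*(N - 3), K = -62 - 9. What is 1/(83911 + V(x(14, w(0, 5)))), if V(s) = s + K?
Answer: 1/83692 ≈ 1.1949e-5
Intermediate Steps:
K = -71
w(N, Q) = 4 + Q*(-3 + N) (w(N, Q) = 4 + (Q + 0)*(N - 3) = 4 + Q*(-3 + N))
x(M, v) = 6 + M*v (x(M, v) = M*v + 6 = 6 + M*v)
V(s) = -71 + s (V(s) = s - 71 = -71 + s)
1/(83911 + V(x(14, w(0, 5)))) = 1/(83911 + (-71 + (6 + 14*(4 - 3*5 + 0*5)))) = 1/(83911 + (-71 + (6 + 14*(4 - 15 + 0)))) = 1/(83911 + (-71 + (6 + 14*(-11)))) = 1/(83911 + (-71 + (6 - 154))) = 1/(83911 + (-71 - 148)) = 1/(83911 - 219) = 1/83692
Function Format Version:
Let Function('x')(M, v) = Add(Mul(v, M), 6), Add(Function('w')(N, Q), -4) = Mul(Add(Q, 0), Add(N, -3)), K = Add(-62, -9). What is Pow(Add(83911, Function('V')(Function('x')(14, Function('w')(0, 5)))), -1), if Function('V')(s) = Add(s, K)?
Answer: Rational(1, 83692) ≈ 1.1949e-5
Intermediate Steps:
K = -71
Function('w')(N, Q) = Add(4, Mul(Q, Add(-3, N))) (Function('w')(N, Q) = Add(4, Mul(Add(Q, 0), Add(N, -3))) = Add(4, Mul(Q, Add(-3, N))))
Function('x')(M, v) = Add(6, Mul(M, v)) (Function('x')(M, v) = Add(Mul(M, v), 6) = Add(6, Mul(M, v)))
Function('V')(s) = Add(-71, s) (Function('V')(s) = Add(s, -71) = Add(-71, s))
Pow(Add(83911, Function('V')(Function('x')(14, Function('w')(0, 5)))), -1) = Pow(Add(83911, Add(-71, Add(6, Mul(14, Add(4, Mul(-3, 5), Mul(0, 5)))))), -1) = Pow(Add(83911, Add(-71, Add(6, Mul(14, Add(4, -15, 0))))), -1) = Pow(Add(83911, Add(-71, Add(6, Mul(14, -11)))), -1) = Pow(Add(83911, Add(-71, Add(6, -154))), -1) = Pow(Add(83911, Add(-71, -148)), -1) = Pow(Add(83911, -219), -1) = Pow(83692, -1) = Rational(1, 83692)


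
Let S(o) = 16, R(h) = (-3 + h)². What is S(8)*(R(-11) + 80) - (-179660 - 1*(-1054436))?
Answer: -870360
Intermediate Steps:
S(8)*(R(-11) + 80) - (-179660 - 1*(-1054436)) = 16*((-3 - 11)² + 80) - (-179660 - 1*(-1054436)) = 16*((-14)² + 80) - (-179660 + 1054436) = 16*(196 + 80) - 1*874776 = 16*276 - 874776 = 4416 - 874776 = -870360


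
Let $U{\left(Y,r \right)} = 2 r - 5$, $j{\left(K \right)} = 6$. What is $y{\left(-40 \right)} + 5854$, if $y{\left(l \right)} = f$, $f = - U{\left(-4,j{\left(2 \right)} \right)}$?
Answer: $5847$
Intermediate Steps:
$U{\left(Y,r \right)} = -5 + 2 r$
$f = -7$ ($f = - (-5 + 2 \cdot 6) = - (-5 + 12) = \left(-1\right) 7 = -7$)
$y{\left(l \right)} = -7$
$y{\left(-40 \right)} + 5854 = -7 + 5854 = 5847$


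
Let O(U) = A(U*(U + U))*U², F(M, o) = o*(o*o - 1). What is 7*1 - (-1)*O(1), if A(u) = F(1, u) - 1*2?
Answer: 11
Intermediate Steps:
F(M, o) = o*(-1 + o²) (F(M, o) = o*(o² - 1) = o*(-1 + o²))
A(u) = -2 + u³ - u (A(u) = (u³ - u) - 1*2 = (u³ - u) - 2 = -2 + u³ - u)
O(U) = U²*(-2 - 2*U² + 8*U⁶) (O(U) = (-2 + (U*(U + U))³ - U*(U + U))*U² = (-2 + (U*(2*U))³ - U*2*U)*U² = (-2 + (2*U²)³ - 2*U²)*U² = (-2 + 8*U⁶ - 2*U²)*U² = (-2 - 2*U² + 8*U⁶)*U² = U²*(-2 - 2*U² + 8*U⁶))
7*1 - (-1)*O(1) = 7*1 - (-1)*2*1²*(-1 - 1*1² + 4*1⁶) = 7 - (-1)*2*1*(-1 - 1*1 + 4*1) = 7 - (-1)*2*1*(-1 - 1 + 4) = 7 - (-1)*2*1*2 = 7 - (-1)*4 = 7 - 1*(-4) = 7 + 4 = 11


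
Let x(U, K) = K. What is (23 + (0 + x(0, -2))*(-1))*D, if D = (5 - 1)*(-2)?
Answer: -200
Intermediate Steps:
D = -8 (D = 4*(-2) = -8)
(23 + (0 + x(0, -2))*(-1))*D = (23 + (0 - 2)*(-1))*(-8) = (23 - 2*(-1))*(-8) = (23 + 2)*(-8) = 25*(-8) = -200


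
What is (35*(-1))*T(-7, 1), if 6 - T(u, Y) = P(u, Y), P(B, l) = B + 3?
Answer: -350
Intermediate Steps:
P(B, l) = 3 + B
T(u, Y) = 3 - u (T(u, Y) = 6 - (3 + u) = 6 + (-3 - u) = 3 - u)
(35*(-1))*T(-7, 1) = (35*(-1))*(3 - 1*(-7)) = -35*(3 + 7) = -35*10 = -350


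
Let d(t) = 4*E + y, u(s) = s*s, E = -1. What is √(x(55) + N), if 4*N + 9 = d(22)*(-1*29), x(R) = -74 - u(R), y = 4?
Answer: I*√12405/2 ≈ 55.689*I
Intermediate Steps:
u(s) = s²
x(R) = -74 - R²
d(t) = 0 (d(t) = 4*(-1) + 4 = -4 + 4 = 0)
N = -9/4 (N = -9/4 + (0*(-1*29))/4 = -9/4 + (0*(-29))/4 = -9/4 + (¼)*0 = -9/4 + 0 = -9/4 ≈ -2.2500)
√(x(55) + N) = √((-74 - 1*55²) - 9/4) = √((-74 - 1*3025) - 9/4) = √((-74 - 3025) - 9/4) = √(-3099 - 9/4) = √(-12405/4) = I*√12405/2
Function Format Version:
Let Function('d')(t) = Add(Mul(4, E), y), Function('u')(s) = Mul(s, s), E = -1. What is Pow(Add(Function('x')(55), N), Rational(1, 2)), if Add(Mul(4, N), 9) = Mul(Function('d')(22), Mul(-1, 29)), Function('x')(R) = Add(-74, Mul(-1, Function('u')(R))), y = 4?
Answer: Mul(Rational(1, 2), I, Pow(12405, Rational(1, 2))) ≈ Mul(55.689, I)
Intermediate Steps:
Function('u')(s) = Pow(s, 2)
Function('x')(R) = Add(-74, Mul(-1, Pow(R, 2)))
Function('d')(t) = 0 (Function('d')(t) = Add(Mul(4, -1), 4) = Add(-4, 4) = 0)
N = Rational(-9, 4) (N = Add(Rational(-9, 4), Mul(Rational(1, 4), Mul(0, Mul(-1, 29)))) = Add(Rational(-9, 4), Mul(Rational(1, 4), Mul(0, -29))) = Add(Rational(-9, 4), Mul(Rational(1, 4), 0)) = Add(Rational(-9, 4), 0) = Rational(-9, 4) ≈ -2.2500)
Pow(Add(Function('x')(55), N), Rational(1, 2)) = Pow(Add(Add(-74, Mul(-1, Pow(55, 2))), Rational(-9, 4)), Rational(1, 2)) = Pow(Add(Add(-74, Mul(-1, 3025)), Rational(-9, 4)), Rational(1, 2)) = Pow(Add(Add(-74, -3025), Rational(-9, 4)), Rational(1, 2)) = Pow(Add(-3099, Rational(-9, 4)), Rational(1, 2)) = Pow(Rational(-12405, 4), Rational(1, 2)) = Mul(Rational(1, 2), I, Pow(12405, Rational(1, 2)))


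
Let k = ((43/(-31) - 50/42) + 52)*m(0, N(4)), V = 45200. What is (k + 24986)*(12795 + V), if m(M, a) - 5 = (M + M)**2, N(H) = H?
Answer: 136095673460/93 ≈ 1.4634e+9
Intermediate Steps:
m(M, a) = 5 + 4*M**2 (m(M, a) = 5 + (M + M)**2 = 5 + (2*M)**2 = 5 + 4*M**2)
k = 160870/651 (k = ((43/(-31) - 50/42) + 52)*(5 + 4*0**2) = ((43*(-1/31) - 50*1/42) + 52)*(5 + 4*0) = ((-43/31 - 25/21) + 52)*(5 + 0) = (-1678/651 + 52)*5 = (32174/651)*5 = 160870/651 ≈ 247.11)
(k + 24986)*(12795 + V) = (160870/651 + 24986)*(12795 + 45200) = (16426756/651)*57995 = 136095673460/93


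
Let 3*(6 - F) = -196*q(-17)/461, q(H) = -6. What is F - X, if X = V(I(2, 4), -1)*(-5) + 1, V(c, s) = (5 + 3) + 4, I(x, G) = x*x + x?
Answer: 29573/461 ≈ 64.150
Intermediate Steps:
I(x, G) = x + x² (I(x, G) = x² + x = x + x²)
V(c, s) = 12 (V(c, s) = 8 + 4 = 12)
F = 2374/461 (F = 6 - (-196)/(3*(461/(-6))) = 6 - (-196)/(3*(461*(-⅙))) = 6 - (-196)/(3*(-461/6)) = 6 - (-196)*(-6)/(3*461) = 6 - ⅓*1176/461 = 6 - 392/461 = 2374/461 ≈ 5.1497)
X = -59 (X = 12*(-5) + 1 = -60 + 1 = -59)
F - X = 2374/461 - 1*(-59) = 2374/461 + 59 = 29573/461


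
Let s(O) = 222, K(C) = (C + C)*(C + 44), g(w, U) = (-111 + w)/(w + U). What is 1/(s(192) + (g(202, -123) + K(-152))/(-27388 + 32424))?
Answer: 397844/90915187 ≈ 0.0043760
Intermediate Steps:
g(w, U) = (-111 + w)/(U + w)
K(C) = 2*C*(44 + C) (K(C) = (2*C)*(44 + C) = 2*C*(44 + C))
1/(s(192) + (g(202, -123) + K(-152))/(-27388 + 32424)) = 1/(222 + ((-111 + 202)/(-123 + 202) + 2*(-152)*(44 - 152))/(-27388 + 32424)) = 1/(222 + (91/79 + 2*(-152)*(-108))/5036) = 1/(222 + ((1/79)*91 + 32832)*(1/5036)) = 1/(222 + (91/79 + 32832)*(1/5036)) = 1/(222 + (2593819/79)*(1/5036)) = 1/(222 + 2593819/397844) = 1/(90915187/397844) = 397844/90915187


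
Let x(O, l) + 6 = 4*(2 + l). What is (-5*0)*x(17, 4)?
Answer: 0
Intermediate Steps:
x(O, l) = 2 + 4*l (x(O, l) = -6 + 4*(2 + l) = -6 + (8 + 4*l) = 2 + 4*l)
(-5*0)*x(17, 4) = (-5*0)*(2 + 4*4) = 0*(2 + 16) = 0*18 = 0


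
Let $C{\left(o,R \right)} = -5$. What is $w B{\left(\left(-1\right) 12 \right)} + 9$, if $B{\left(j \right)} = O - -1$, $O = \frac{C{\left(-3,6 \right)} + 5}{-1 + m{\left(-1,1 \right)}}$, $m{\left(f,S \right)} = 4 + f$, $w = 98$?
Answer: $107$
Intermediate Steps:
$O = 0$ ($O = \frac{-5 + 5}{-1 + \left(4 - 1\right)} = \frac{0}{-1 + 3} = \frac{0}{2} = 0 \cdot \frac{1}{2} = 0$)
$B{\left(j \right)} = 1$ ($B{\left(j \right)} = 0 - -1 = 0 + 1 = 1$)
$w B{\left(\left(-1\right) 12 \right)} + 9 = 98 \cdot 1 + 9 = 98 + 9 = 107$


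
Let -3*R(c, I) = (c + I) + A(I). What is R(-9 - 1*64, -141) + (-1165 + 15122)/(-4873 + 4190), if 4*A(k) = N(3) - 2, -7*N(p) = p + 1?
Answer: 1466221/28686 ≈ 51.113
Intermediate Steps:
N(p) = -⅐ - p/7 (N(p) = -(p + 1)/7 = -(1 + p)/7 = -⅐ - p/7)
A(k) = -9/14 (A(k) = ((-⅐ - ⅐*3) - 2)/4 = ((-⅐ - 3/7) - 2)/4 = (-4/7 - 2)/4 = (¼)*(-18/7) = -9/14)
R(c, I) = 3/14 - I/3 - c/3 (R(c, I) = -((c + I) - 9/14)/3 = -((I + c) - 9/14)/3 = -(-9/14 + I + c)/3 = 3/14 - I/3 - c/3)
R(-9 - 1*64, -141) + (-1165 + 15122)/(-4873 + 4190) = (3/14 - ⅓*(-141) - (-9 - 1*64)/3) + (-1165 + 15122)/(-4873 + 4190) = (3/14 + 47 - (-9 - 64)/3) + 13957/(-683) = (3/14 + 47 - ⅓*(-73)) + 13957*(-1/683) = (3/14 + 47 + 73/3) - 13957/683 = 3005/42 - 13957/683 = 1466221/28686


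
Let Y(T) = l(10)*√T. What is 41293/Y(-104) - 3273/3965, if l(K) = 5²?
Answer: -3273/3965 - 41293*I*√26/1300 ≈ -0.82547 - 161.96*I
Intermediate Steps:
l(K) = 25
Y(T) = 25*√T
41293/Y(-104) - 3273/3965 = 41293/((25*√(-104))) - 3273/3965 = 41293/((25*(2*I*√26))) - 3273*1/3965 = 41293/((50*I*√26)) - 3273/3965 = 41293*(-I*√26/1300) - 3273/3965 = -41293*I*√26/1300 - 3273/3965 = -3273/3965 - 41293*I*√26/1300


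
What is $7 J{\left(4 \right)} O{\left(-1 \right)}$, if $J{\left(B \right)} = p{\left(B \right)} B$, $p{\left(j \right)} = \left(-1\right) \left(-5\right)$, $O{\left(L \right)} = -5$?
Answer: $-700$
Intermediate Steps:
$p{\left(j \right)} = 5$
$J{\left(B \right)} = 5 B$
$7 J{\left(4 \right)} O{\left(-1 \right)} = 7 \cdot 5 \cdot 4 \left(-5\right) = 7 \cdot 20 \left(-5\right) = 140 \left(-5\right) = -700$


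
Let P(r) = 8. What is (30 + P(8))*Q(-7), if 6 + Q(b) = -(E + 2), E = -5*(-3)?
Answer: -874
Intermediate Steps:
E = 15
Q(b) = -23 (Q(b) = -6 - (15 + 2) = -6 - 1*17 = -6 - 17 = -23)
(30 + P(8))*Q(-7) = (30 + 8)*(-23) = 38*(-23) = -874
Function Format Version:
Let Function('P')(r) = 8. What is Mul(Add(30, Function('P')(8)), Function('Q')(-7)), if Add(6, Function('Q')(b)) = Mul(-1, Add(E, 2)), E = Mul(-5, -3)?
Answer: -874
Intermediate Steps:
E = 15
Function('Q')(b) = -23 (Function('Q')(b) = Add(-6, Mul(-1, Add(15, 2))) = Add(-6, Mul(-1, 17)) = Add(-6, -17) = -23)
Mul(Add(30, Function('P')(8)), Function('Q')(-7)) = Mul(Add(30, 8), -23) = Mul(38, -23) = -874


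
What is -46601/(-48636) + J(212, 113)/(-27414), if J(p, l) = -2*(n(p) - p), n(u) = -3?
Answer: 69811463/74072628 ≈ 0.94247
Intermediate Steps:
J(p, l) = 6 + 2*p (J(p, l) = -2*(-3 - p) = 6 + 2*p)
-46601/(-48636) + J(212, 113)/(-27414) = -46601/(-48636) + (6 + 2*212)/(-27414) = -46601*(-1/48636) + (6 + 424)*(-1/27414) = 46601/48636 + 430*(-1/27414) = 46601/48636 - 215/13707 = 69811463/74072628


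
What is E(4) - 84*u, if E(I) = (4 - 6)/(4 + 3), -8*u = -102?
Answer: -7499/7 ≈ -1071.3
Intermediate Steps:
u = 51/4 (u = -⅛*(-102) = 51/4 ≈ 12.750)
E(I) = -2/7
E(4) - 84*u = -2/7 - 84*51/4 = -2/7 - 1071 = -7499/7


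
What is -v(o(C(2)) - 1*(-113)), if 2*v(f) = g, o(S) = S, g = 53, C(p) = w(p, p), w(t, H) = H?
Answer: -53/2 ≈ -26.500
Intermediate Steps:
C(p) = p
v(f) = 53/2 (v(f) = (½)*53 = 53/2)
-v(o(C(2)) - 1*(-113)) = -1*53/2 = -53/2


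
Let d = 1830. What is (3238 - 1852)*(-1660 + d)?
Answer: 235620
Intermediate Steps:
(3238 - 1852)*(-1660 + d) = (3238 - 1852)*(-1660 + 1830) = 1386*170 = 235620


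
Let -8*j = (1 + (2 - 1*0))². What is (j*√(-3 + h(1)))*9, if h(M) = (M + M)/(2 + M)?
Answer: -27*I*√21/8 ≈ -15.466*I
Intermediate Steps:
h(M) = 2*M/(2 + M) (h(M) = (2*M)/(2 + M) = 2*M/(2 + M))
j = -9/8 (j = -(1 + (2 - 1*0))²/8 = -(1 + (2 + 0))²/8 = -(1 + 2)²/8 = -⅛*3² = -⅛*9 = -9/8 ≈ -1.1250)
(j*√(-3 + h(1)))*9 = -9*√(-3 + 2*1/(2 + 1))/8*9 = -9*√(-3 + 2*1/3)/8*9 = -9*√(-3 + 2*1*(⅓))/8*9 = -9*√(-3 + ⅔)/8*9 = -3*I*√21/8*9 = -27*I*√21/8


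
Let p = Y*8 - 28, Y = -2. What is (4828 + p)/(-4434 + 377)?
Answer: -4784/4057 ≈ -1.1792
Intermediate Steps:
p = -44 (p = -2*8 - 28 = -16 - 28 = -44)
(4828 + p)/(-4434 + 377) = (4828 - 44)/(-4434 + 377) = 4784/(-4057) = 4784*(-1/4057) = -4784/4057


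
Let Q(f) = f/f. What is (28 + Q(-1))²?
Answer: 841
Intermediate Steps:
Q(f) = 1
(28 + Q(-1))² = (28 + 1)² = 29² = 841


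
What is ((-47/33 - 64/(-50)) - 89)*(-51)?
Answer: 1250248/275 ≈ 4546.4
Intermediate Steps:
((-47/33 - 64/(-50)) - 89)*(-51) = ((-47*1/33 - 64*(-1/50)) - 89)*(-51) = ((-47/33 + 32/25) - 89)*(-51) = (-119/825 - 89)*(-51) = -73544/825*(-51) = 1250248/275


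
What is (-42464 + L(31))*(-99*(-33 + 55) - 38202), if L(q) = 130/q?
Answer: 53150336520/31 ≈ 1.7145e+9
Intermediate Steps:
(-42464 + L(31))*(-99*(-33 + 55) - 38202) = (-42464 + 130/31)*(-99*(-33 + 55) - 38202) = (-42464 + 130*(1/31))*(-99*22 - 38202) = (-42464 + 130/31)*(-2178 - 38202) = -1316254/31*(-40380) = 53150336520/31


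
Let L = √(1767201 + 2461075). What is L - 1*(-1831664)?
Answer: 1831664 + 2*√1057069 ≈ 1.8337e+6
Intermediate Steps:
L = 2*√1057069 (L = √4228276 = 2*√1057069 ≈ 2056.3)
L - 1*(-1831664) = 2*√1057069 - 1*(-1831664) = 2*√1057069 + 1831664 = 1831664 + 2*√1057069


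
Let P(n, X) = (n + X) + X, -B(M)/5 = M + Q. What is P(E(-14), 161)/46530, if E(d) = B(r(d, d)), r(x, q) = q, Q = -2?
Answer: 67/7755 ≈ 0.0086396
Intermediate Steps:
B(M) = 10 - 5*M (B(M) = -5*(M - 2) = -5*(-2 + M) = 10 - 5*M)
E(d) = 10 - 5*d
P(n, X) = n + 2*X (P(n, X) = (X + n) + X = n + 2*X)
P(E(-14), 161)/46530 = ((10 - 5*(-14)) + 2*161)/46530 = ((10 + 70) + 322)*(1/46530) = (80 + 322)*(1/46530) = 402*(1/46530) = 67/7755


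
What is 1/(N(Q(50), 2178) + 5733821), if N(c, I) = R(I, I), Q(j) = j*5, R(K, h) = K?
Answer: 1/5735999 ≈ 1.7434e-7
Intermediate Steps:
Q(j) = 5*j
N(c, I) = I
1/(N(Q(50), 2178) + 5733821) = 1/(2178 + 5733821) = 1/5735999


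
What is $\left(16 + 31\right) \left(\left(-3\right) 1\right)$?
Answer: $-141$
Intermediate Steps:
$\left(16 + 31\right) \left(\left(-3\right) 1\right) = 47 \left(-3\right) = -141$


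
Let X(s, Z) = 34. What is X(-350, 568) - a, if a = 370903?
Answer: -370869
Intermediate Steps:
X(-350, 568) - a = 34 - 1*370903 = 34 - 370903 = -370869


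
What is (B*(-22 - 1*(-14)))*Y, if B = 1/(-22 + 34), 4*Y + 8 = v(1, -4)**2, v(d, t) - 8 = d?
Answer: -73/6 ≈ -12.167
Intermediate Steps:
v(d, t) = 8 + d
Y = 73/4 (Y = -2 + (8 + 1)**2/4 = -2 + (1/4)*9**2 = -2 + (1/4)*81 = -2 + 81/4 = 73/4 ≈ 18.250)
B = 1/12 ≈ 0.083333
(B*(-22 - 1*(-14)))*Y = ((-22 - 1*(-14))/12)*(73/4) = ((-22 + 14)/12)*(73/4) = ((1/12)*(-8))*(73/4) = -2/3*73/4 = -73/6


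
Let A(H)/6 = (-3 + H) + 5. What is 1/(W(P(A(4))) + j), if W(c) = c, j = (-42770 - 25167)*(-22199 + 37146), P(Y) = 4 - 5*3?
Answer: -1/1015454350 ≈ -9.8478e-10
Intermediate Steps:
A(H) = 12 + 6*H (A(H) = 6*((-3 + H) + 5) = 6*(2 + H) = 12 + 6*H)
P(Y) = -11 (P(Y) = 4 - 15 = -11)
j = -1015454339 (j = -67937*14947 = -1015454339)
1/(W(P(A(4))) + j) = 1/(-11 - 1015454339) = 1/(-1015454350) = -1/1015454350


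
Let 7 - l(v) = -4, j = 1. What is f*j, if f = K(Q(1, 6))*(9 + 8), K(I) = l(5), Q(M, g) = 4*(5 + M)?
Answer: 187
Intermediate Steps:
l(v) = 11 (l(v) = 7 - 1*(-4) = 7 + 4 = 11)
Q(M, g) = 20 + 4*M
K(I) = 11
f = 187 (f = 11*(9 + 8) = 11*17 = 187)
f*j = 187*1 = 187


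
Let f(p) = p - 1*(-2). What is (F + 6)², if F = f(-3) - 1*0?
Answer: 25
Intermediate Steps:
f(p) = 2 + p (f(p) = p + 2 = 2 + p)
F = -1 (F = (2 - 3) - 1*0 = -1 + 0 = -1)
(F + 6)² = (-1 + 6)² = 5² = 25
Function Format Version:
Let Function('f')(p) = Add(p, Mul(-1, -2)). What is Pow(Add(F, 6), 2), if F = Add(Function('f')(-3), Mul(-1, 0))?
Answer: 25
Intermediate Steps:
Function('f')(p) = Add(2, p) (Function('f')(p) = Add(p, 2) = Add(2, p))
F = -1 (F = Add(Add(2, -3), Mul(-1, 0)) = Add(-1, 0) = -1)
Pow(Add(F, 6), 2) = Pow(Add(-1, 6), 2) = Pow(5, 2) = 25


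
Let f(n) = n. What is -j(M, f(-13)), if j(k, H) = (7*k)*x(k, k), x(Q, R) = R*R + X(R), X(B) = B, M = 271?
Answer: -139831664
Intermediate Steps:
x(Q, R) = R + R**2 (x(Q, R) = R*R + R = R**2 + R = R + R**2)
j(k, H) = 7*k**2*(1 + k) (j(k, H) = (7*k)*(k*(1 + k)) = 7*k**2*(1 + k))
-j(M, f(-13)) = -7*271**2*(1 + 271) = -7*73441*272 = -1*139831664 = -139831664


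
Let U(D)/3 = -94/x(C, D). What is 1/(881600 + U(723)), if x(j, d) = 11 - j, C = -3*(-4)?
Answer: 1/881882 ≈ 1.1339e-6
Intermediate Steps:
C = 12
U(D) = 282 (U(D) = 3*(-94/(11 - 1*12)) = 3*(-94/(11 - 12)) = 3*(-94/(-1)) = 3*(-94*(-1)) = 3*94 = 282)
1/(881600 + U(723)) = 1/(881600 + 282) = 1/881882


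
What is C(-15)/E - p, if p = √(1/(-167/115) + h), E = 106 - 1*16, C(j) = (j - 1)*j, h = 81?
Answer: 8/3 - 2*√559951/167 ≈ -6.2950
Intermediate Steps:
C(j) = j*(-1 + j) (C(j) = (-1 + j)*j = j*(-1 + j))
E = 90 (E = 106 - 16 = 90)
p = 2*√559951/167 (p = √(1/(-167/115) + 81) = √(-115/167 + 81) = √(13412/167) = 2*√559951/167 ≈ 8.9617)
C(-15)/E - p = -15*(-1 - 15)/90 - 2*√559951/167 = -15*(-16)*(1/90) - 2*√559951/167 = 240*(1/90) - 2*√559951/167 = 8/3 - 2*√559951/167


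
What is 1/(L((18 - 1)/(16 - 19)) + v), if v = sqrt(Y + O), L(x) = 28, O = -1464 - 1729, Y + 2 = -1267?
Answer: 14/2623 - I*sqrt(4462)/5246 ≈ 0.0053374 - 0.012733*I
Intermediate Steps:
Y = -1269 (Y = -2 - 1267 = -1269)
O = -3193
v = I*sqrt(4462) (v = sqrt(-1269 - 3193) = sqrt(-4462) = I*sqrt(4462) ≈ 66.798*I)
1/(L((18 - 1)/(16 - 19)) + v) = 1/(28 + I*sqrt(4462))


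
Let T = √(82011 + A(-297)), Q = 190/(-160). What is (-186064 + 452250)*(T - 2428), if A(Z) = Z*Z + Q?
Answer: -646299608 + 133093*√2723501/2 ≈ -5.3648e+8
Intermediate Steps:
Q = -19/16 (Q = 190*(-1/160) = -19/16 ≈ -1.1875)
A(Z) = -19/16 + Z² (A(Z) = Z*Z - 19/16 = Z² - 19/16 = -19/16 + Z²)
T = √2723501/4 (T = √(82011 + (-19/16 + (-297)²)) = √(82011 + (-19/16 + 88209)) = √(82011 + 1411325/16) = √(2723501/16) = √2723501/4 ≈ 412.58)
(-186064 + 452250)*(T - 2428) = (-186064 + 452250)*(√2723501/4 - 2428) = 266186*(-2428 + √2723501/4) = -646299608 + 133093*√2723501/2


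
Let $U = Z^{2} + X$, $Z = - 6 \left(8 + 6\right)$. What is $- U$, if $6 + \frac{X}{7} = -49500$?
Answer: $339486$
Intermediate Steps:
$X = -346542$ ($X = -42 + 7 \left(-49500\right) = -42 - 346500 = -346542$)
$Z = -84$ ($Z = \left(-6\right) 14 = -84$)
$U = -339486$ ($U = \left(-84\right)^{2} - 346542 = 7056 - 346542 = -339486$)
$- U = \left(-1\right) \left(-339486\right) = 339486$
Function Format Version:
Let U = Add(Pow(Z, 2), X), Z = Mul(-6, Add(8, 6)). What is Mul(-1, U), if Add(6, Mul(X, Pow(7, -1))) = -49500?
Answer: 339486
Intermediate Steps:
X = -346542 (X = Add(-42, Mul(7, -49500)) = Add(-42, -346500) = -346542)
Z = -84 (Z = Mul(-6, 14) = -84)
U = -339486 (U = Add(Pow(-84, 2), -346542) = Add(7056, -346542) = -339486)
Mul(-1, U) = Mul(-1, -339486) = 339486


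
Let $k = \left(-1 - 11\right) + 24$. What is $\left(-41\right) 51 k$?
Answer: $-25092$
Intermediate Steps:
$k = 12$ ($k = \left(-1 - 11\right) + 24 = -12 + 24 = 12$)
$\left(-41\right) 51 k = \left(-41\right) 51 \cdot 12 = \left(-2091\right) 12 = -25092$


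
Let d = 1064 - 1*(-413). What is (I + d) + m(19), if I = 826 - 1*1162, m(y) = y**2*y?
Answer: 8000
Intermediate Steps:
m(y) = y**3
d = 1477 (d = 1064 + 413 = 1477)
I = -336 (I = 826 - 1162 = -336)
(I + d) + m(19) = (-336 + 1477) + 19**3 = 1141 + 6859 = 8000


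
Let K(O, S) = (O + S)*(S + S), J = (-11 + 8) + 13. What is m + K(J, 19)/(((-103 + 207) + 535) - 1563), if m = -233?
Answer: -108197/462 ≈ -234.19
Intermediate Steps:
J = 10 (J = -3 + 13 = 10)
K(O, S) = 2*S*(O + S) (K(O, S) = (O + S)*(2*S) = 2*S*(O + S))
m + K(J, 19)/(((-103 + 207) + 535) - 1563) = -233 + (2*19*(10 + 19))/(((-103 + 207) + 535) - 1563) = -233 + (2*19*29)/((104 + 535) - 1563) = -233 + 1102/(639 - 1563) = -233 + 1102/(-924) = -233 + 1102*(-1/924) = -233 - 551/462 = -108197/462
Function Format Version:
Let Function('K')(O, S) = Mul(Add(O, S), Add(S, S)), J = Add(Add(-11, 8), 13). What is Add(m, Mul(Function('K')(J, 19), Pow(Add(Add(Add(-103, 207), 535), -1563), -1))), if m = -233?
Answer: Rational(-108197, 462) ≈ -234.19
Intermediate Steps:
J = 10 (J = Add(-3, 13) = 10)
Function('K')(O, S) = Mul(2, S, Add(O, S)) (Function('K')(O, S) = Mul(Add(O, S), Mul(2, S)) = Mul(2, S, Add(O, S)))
Add(m, Mul(Function('K')(J, 19), Pow(Add(Add(Add(-103, 207), 535), -1563), -1))) = Add(-233, Mul(Mul(2, 19, Add(10, 19)), Pow(Add(Add(Add(-103, 207), 535), -1563), -1))) = Add(-233, Mul(Mul(2, 19, 29), Pow(Add(Add(104, 535), -1563), -1))) = Add(-233, Mul(1102, Pow(Add(639, -1563), -1))) = Add(-233, Mul(1102, Pow(-924, -1))) = Add(-233, Mul(1102, Rational(-1, 924))) = Add(-233, Rational(-551, 462)) = Rational(-108197, 462)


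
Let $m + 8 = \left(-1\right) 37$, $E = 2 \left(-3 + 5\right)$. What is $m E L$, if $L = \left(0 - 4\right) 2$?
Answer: $1440$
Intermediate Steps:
$E = 4$ ($E = 2 \cdot 2 = 4$)
$m = -45$ ($m = -8 - 37 = -45$)
$L = -8$ ($L = \left(-4\right) 2 = -8$)
$m E L = \left(-45\right) 4 \left(-8\right) = \left(-180\right) \left(-8\right) = 1440$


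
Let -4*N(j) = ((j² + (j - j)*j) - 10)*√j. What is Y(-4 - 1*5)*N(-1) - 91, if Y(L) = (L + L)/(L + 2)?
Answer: -91 + 81*I/14 ≈ -91.0 + 5.7857*I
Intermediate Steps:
Y(L) = 2*L/(2 + L) (Y(L) = (2*L)/(2 + L) = 2*L/(2 + L))
N(j) = -√j*(-10 + j²)/4 (N(j) = -((j² + (j - j)*j) - 10)*√j/4 = -((j² + 0*j) - 10)*√j/4 = -((j² + 0) - 10)*√j/4 = -(j² - 10)*√j/4 = -(-10 + j²)*√j/4 = -√j*(-10 + j²)/4)
Y(-4 - 1*5)*N(-1) - 91 = (2*(-4 - 1*5)/(2 + (-4 - 1*5)))*(√(-1)*(10 - 1*(-1)²)/4) - 91 = (2*(-4 - 5)/(2 + (-4 - 5)))*(I*(10 - 1*1)/4) - 91 = (2*(-9)/(2 - 9))*(I*(10 - 1)/4) - 91 = (2*(-9)/(-7))*((¼)*I*9) - 91 = (2*(-9)*(-⅐))*(9*I/4) - 91 = 18*(9*I/4)/7 - 91 = 81*I/14 - 91 = -91 + 81*I/14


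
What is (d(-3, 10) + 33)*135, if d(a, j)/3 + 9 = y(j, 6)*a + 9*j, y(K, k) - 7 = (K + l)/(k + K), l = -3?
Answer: 451575/16 ≈ 28223.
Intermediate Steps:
y(K, k) = 7 + (-3 + K)/(K + k) (y(K, k) = 7 + (K - 3)/(k + K) = 7 + (-3 + K)/(K + k))
d(a, j) = -27 + 27*j + 3*a*(39 + 8*j)/(6 + j) (d(a, j) = -27 + 3*(((-3 + 7*6 + 8*j)/(j + 6))*a + 9*j) = -27 + 3*(((-3 + 42 + 8*j)/(6 + j))*a + 9*j) = -27 + 3*(((39 + 8*j)/(6 + j))*a + 9*j) = -27 + 3*(a*(39 + 8*j)/(6 + j) + 9*j) = -27 + 3*(9*j + a*(39 + 8*j)/(6 + j)) = -27 + (27*j + 3*a*(39 + 8*j)/(6 + j)) = -27 + 27*j + 3*a*(39 + 8*j)/(6 + j))
(d(-3, 10) + 33)*135 = (3*(-3*(39 + 8*10) + 9*(-1 + 10)*(6 + 10))/(6 + 10) + 33)*135 = (3*(-3*(39 + 80) + 9*9*16)/16 + 33)*135 = (3*(1/16)*(-3*119 + 1296) + 33)*135 = (3*(1/16)*(-357 + 1296) + 33)*135 = (3*(1/16)*939 + 33)*135 = (2817/16 + 33)*135 = (3345/16)*135 = 451575/16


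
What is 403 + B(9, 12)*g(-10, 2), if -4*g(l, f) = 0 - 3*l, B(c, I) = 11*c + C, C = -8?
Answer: -559/2 ≈ -279.50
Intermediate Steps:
B(c, I) = -8 + 11*c (B(c, I) = 11*c - 8 = -8 + 11*c)
g(l, f) = 3*l/4 (g(l, f) = -(0 - 3*l)/4 = -(-3)*l/4 = 3*l/4)
403 + B(9, 12)*g(-10, 2) = 403 + (-8 + 11*9)*((¾)*(-10)) = 403 + (-8 + 99)*(-15/2) = 403 + 91*(-15/2) = 403 - 1365/2 = -559/2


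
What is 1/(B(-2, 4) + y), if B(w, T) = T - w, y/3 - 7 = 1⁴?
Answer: 1/30 ≈ 0.033333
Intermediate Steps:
y = 24 (y = 21 + 3*1⁴ = 21 + 3*1 = 21 + 3 = 24)
1/(B(-2, 4) + y) = 1/((4 - 1*(-2)) + 24) = 1/((4 + 2) + 24) = 1/(6 + 24) = 1/30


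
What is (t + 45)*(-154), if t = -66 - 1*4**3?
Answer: 13090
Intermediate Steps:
t = -130 (t = -66 - 1*64 = -66 - 64 = -130)
(t + 45)*(-154) = (-130 + 45)*(-154) = -85*(-154) = 13090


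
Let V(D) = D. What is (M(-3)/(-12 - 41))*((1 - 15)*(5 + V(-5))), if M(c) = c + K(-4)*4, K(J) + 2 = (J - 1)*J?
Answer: 0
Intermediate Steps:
K(J) = -2 + J*(-1 + J) (K(J) = -2 + (J - 1)*J = -2 + (-1 + J)*J = -2 + J*(-1 + J))
M(c) = 72 + c (M(c) = c + (-2 + (-4)² - 1*(-4))*4 = c + (-2 + 16 + 4)*4 = c + 18*4 = c + 72 = 72 + c)
(M(-3)/(-12 - 41))*((1 - 15)*(5 + V(-5))) = ((72 - 3)/(-12 - 41))*((1 - 15)*(5 - 5)) = (69/(-53))*(-14*0) = (69*(-1/53))*0 = -69/53*0 = 0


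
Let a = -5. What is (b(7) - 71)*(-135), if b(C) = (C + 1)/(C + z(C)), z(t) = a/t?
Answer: 103545/11 ≈ 9413.2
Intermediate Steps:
z(t) = -5/t
b(C) = (1 + C)/(C - 5/C) (b(C) = (C + 1)/(C - 5/C) = (1 + C)/(C - 5/C))
(b(7) - 71)*(-135) = (7*(1 + 7)/(-5 + 7²) - 71)*(-135) = (7*8/(-5 + 49) - 71)*(-135) = (7*8/44 - 71)*(-135) = (7*(1/44)*8 - 71)*(-135) = (14/11 - 71)*(-135) = -767/11*(-135) = 103545/11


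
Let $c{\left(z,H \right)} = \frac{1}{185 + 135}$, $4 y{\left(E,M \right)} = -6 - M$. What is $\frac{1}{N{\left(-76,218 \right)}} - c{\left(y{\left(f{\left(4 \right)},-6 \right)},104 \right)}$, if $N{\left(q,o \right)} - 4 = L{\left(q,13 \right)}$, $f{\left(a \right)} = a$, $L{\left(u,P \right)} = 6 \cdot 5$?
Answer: $\frac{143}{5440} \approx 0.026287$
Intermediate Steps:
$L{\left(u,P \right)} = 30$
$y{\left(E,M \right)} = - \frac{3}{2} - \frac{M}{4}$ ($y{\left(E,M \right)} = \frac{-6 - M}{4} = - \frac{3}{2} - \frac{M}{4}$)
$N{\left(q,o \right)} = 34$ ($N{\left(q,o \right)} = 4 + 30 = 34$)
$c{\left(z,H \right)} = \frac{1}{320}$
$\frac{1}{N{\left(-76,218 \right)}} - c{\left(y{\left(f{\left(4 \right)},-6 \right)},104 \right)} = \frac{1}{34} - \frac{1}{320} = \frac{143}{5440}$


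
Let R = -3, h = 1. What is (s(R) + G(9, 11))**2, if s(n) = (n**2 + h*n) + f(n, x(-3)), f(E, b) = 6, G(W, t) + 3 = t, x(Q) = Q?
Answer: 400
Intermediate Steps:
G(W, t) = -3 + t
s(n) = 6 + n + n**2 (s(n) = (n**2 + 1*n) + 6 = (n**2 + n) + 6 = (n + n**2) + 6 = 6 + n + n**2)
(s(R) + G(9, 11))**2 = ((6 - 3 + (-3)**2) + (-3 + 11))**2 = ((6 - 3 + 9) + 8)**2 = (12 + 8)**2 = 20**2 = 400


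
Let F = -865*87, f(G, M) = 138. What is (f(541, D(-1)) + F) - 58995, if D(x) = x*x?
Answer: -134112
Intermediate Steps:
D(x) = x**2
F = -75255
(f(541, D(-1)) + F) - 58995 = (138 - 75255) - 58995 = -75117 - 58995 = -134112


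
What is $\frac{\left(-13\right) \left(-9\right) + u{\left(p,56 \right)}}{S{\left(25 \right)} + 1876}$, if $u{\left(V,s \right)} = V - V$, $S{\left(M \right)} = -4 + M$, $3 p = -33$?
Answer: $\frac{117}{1897} \approx 0.061676$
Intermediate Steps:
$p = -11$ ($p = \frac{1}{3} \left(-33\right) = -11$)
$u{\left(V,s \right)} = 0$
$\frac{\left(-13\right) \left(-9\right) + u{\left(p,56 \right)}}{S{\left(25 \right)} + 1876} = \frac{\left(-13\right) \left(-9\right) + 0}{\left(-4 + 25\right) + 1876} = \frac{117 + 0}{21 + 1876} = \frac{117}{1897}$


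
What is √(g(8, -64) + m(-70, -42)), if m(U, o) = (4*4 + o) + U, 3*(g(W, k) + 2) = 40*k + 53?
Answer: I*√8403/3 ≈ 30.556*I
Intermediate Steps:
g(W, k) = 47/3 + 40*k/3 (g(W, k) = -2 + (40*k + 53)/3 = -2 + (53 + 40*k)/3 = -2 + (53/3 + 40*k/3) = 47/3 + 40*k/3)
m(U, o) = 16 + U + o (m(U, o) = (16 + o) + U = 16 + U + o)
√(g(8, -64) + m(-70, -42)) = √((47/3 + (40/3)*(-64)) + (16 - 70 - 42)) = √((47/3 - 2560/3) - 96) = √(-2513/3 - 96) = √(-2801/3) = I*√8403/3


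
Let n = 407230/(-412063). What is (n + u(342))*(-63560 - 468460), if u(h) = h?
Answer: -74758554478320/412063 ≈ -1.8143e+8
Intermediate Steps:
n = -407230/412063 (n = 407230*(-1/412063) = -407230/412063 ≈ -0.98827)
(n + u(342))*(-63560 - 468460) = (-407230/412063 + 342)*(-63560 - 468460) = (140518316/412063)*(-532020) = -74758554478320/412063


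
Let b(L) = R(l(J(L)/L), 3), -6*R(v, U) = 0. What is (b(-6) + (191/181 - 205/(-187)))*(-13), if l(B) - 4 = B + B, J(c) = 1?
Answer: -946686/33847 ≈ -27.970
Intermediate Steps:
l(B) = 4 + 2*B (l(B) = 4 + (B + B) = 4 + 2*B)
R(v, U) = 0 (R(v, U) = -⅙*0 = 0)
b(L) = 0
(b(-6) + (191/181 - 205/(-187)))*(-13) = (0 + (191/181 - 205/(-187)))*(-13) = (0 + (191*(1/181) - 205*(-1/187)))*(-13) = (0 + (191/181 + 205/187))*(-13) = (0 + 72822/33847)*(-13) = (72822/33847)*(-13) = -946686/33847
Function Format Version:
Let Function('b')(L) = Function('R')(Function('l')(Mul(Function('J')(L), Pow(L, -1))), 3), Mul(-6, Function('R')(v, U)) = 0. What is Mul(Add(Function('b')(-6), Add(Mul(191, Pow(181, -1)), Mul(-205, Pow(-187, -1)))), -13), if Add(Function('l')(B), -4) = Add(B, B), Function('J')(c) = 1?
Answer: Rational(-946686, 33847) ≈ -27.970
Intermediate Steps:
Function('l')(B) = Add(4, Mul(2, B)) (Function('l')(B) = Add(4, Add(B, B)) = Add(4, Mul(2, B)))
Function('R')(v, U) = 0 (Function('R')(v, U) = Mul(Rational(-1, 6), 0) = 0)
Function('b')(L) = 0
Mul(Add(Function('b')(-6), Add(Mul(191, Pow(181, -1)), Mul(-205, Pow(-187, -1)))), -13) = Mul(Add(0, Add(Mul(191, Pow(181, -1)), Mul(-205, Pow(-187, -1)))), -13) = Mul(Add(0, Add(Mul(191, Rational(1, 181)), Mul(-205, Rational(-1, 187)))), -13) = Mul(Add(0, Add(Rational(191, 181), Rational(205, 187))), -13) = Mul(Add(0, Rational(72822, 33847)), -13) = Mul(Rational(72822, 33847), -13) = Rational(-946686, 33847)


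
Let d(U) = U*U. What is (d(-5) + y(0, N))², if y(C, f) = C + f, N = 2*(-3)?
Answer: 361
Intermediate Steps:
N = -6
d(U) = U²
(d(-5) + y(0, N))² = ((-5)² + (0 - 6))² = (25 - 6)² = 19² = 361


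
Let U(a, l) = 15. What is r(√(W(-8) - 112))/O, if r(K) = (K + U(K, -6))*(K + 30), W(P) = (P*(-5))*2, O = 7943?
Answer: 418/7943 + 180*I*√2/7943 ≈ 0.052625 + 0.032048*I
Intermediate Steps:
W(P) = -10*P (W(P) = -5*P*2 = -10*P)
r(K) = (15 + K)*(30 + K) (r(K) = (K + 15)*(K + 30) = (15 + K)*(30 + K))
r(√(W(-8) - 112))/O = (450 + (√(-10*(-8) - 112))² + 45*√(-10*(-8) - 112))/7943 = (450 + (√(80 - 112))² + 45*√(80 - 112))*(1/7943) = (450 + (√(-32))² + 45*√(-32))*(1/7943) = (450 + (4*I*√2)² + 45*(4*I*√2))*(1/7943) = (450 - 32 + 180*I*√2)*(1/7943) = (418 + 180*I*√2)*(1/7943) = 418/7943 + 180*I*√2/7943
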